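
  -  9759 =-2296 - 7463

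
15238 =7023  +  8215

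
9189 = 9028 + 161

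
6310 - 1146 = 5164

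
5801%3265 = 2536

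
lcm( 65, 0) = 0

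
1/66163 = 1/66163 = 0.00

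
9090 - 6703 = 2387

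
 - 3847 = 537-4384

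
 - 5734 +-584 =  - 6318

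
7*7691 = 53837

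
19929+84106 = 104035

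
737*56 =41272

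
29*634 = 18386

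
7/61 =7/61 = 0.11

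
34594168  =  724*47782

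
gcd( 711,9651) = 3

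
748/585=748/585=1.28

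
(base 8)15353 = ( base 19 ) 101D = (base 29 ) 85I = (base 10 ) 6891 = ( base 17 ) 16E6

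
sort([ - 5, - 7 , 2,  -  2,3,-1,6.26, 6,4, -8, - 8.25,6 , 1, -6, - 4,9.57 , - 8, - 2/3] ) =[-8.25,-8 ,-8, - 7, - 6, - 5, - 4, - 2, - 1 , - 2/3,1, 2,3, 4 , 6,6, 6.26 , 9.57] 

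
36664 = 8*4583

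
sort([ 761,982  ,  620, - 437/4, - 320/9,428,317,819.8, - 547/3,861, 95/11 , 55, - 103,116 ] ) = [-547/3, - 437/4, - 103, - 320/9,95/11,55,  116, 317,  428,620,761,819.8, 861,982 ] 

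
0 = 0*915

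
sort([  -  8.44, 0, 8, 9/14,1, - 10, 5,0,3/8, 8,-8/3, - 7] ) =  [ - 10, - 8.44, - 7, - 8/3, 0, 0,  3/8,  9/14,1,5, 8,8 ] 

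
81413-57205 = 24208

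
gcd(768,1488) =48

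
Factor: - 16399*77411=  - 23^2* 31^1*199^1*389^1  =  - 1269462989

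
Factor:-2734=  - 2^1*1367^1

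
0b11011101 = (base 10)221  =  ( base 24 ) 95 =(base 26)8d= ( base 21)AB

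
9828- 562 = 9266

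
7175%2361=92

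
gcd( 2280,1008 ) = 24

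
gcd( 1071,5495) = 7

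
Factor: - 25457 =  - 25457^1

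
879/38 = 23+ 5/38=23.13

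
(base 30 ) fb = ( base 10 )461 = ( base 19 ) 155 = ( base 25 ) IB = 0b111001101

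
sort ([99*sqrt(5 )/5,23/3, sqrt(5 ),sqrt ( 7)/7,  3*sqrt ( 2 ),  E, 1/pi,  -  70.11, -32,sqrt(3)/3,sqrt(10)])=[ - 70.11,- 32,1/pi , sqrt( 7)/7,  sqrt(3)/3,sqrt( 5),E, sqrt (10 ),3*sqrt( 2 ),  23/3,99*sqrt(5) /5] 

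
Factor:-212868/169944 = -2^( - 1 )*3^5*97^( - 1)= - 243/194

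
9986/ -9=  -9986/9 = -1109.56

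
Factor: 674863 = 7^1*229^1*421^1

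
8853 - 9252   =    -  399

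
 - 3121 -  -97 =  -3024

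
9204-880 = 8324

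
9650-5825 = 3825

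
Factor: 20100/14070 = 10/7 = 2^1*5^1*7^ ( - 1) 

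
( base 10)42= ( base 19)24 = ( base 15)2C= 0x2A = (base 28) 1E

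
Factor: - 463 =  - 463^1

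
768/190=4 + 4/95 =4.04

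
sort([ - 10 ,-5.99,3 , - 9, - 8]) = [  -  10 , - 9,  -  8, - 5.99,3]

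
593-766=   -173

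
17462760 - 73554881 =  - 56092121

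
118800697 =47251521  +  71549176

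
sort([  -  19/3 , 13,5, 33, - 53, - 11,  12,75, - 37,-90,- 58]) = [ - 90, - 58,-53, - 37, -11, - 19/3,5,  12,13, 33, 75]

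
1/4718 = 1/4718=0.00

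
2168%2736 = 2168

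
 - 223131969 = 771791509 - 994923478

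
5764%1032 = 604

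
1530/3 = 510 = 510.00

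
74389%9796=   5817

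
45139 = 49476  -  4337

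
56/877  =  56/877 = 0.06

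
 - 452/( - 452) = 1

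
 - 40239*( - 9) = 362151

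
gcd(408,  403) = 1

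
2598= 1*2598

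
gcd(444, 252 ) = 12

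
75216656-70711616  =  4505040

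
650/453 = 1 + 197/453 = 1.43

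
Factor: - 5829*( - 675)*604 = 2376483300 = 2^2*3^4*5^2*29^1 * 67^1*151^1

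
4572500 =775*5900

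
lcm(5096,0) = 0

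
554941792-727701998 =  - 172760206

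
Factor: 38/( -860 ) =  - 2^( - 1 ) * 5^( - 1)*19^1*43^(-1) = - 19/430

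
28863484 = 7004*4121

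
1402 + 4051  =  5453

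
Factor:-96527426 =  - 2^1 * 173^1*278981^1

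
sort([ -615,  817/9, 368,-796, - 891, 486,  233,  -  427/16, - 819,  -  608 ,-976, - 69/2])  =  [ - 976,- 891, - 819,-796,-615, - 608, - 69/2 , -427/16,817/9 , 233,  368 , 486] 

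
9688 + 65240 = 74928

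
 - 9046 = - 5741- 3305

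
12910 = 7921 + 4989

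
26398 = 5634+20764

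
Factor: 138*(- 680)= - 2^4*3^1 * 5^1*17^1*23^1= - 93840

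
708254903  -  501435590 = 206819313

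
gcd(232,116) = 116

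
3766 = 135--3631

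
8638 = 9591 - 953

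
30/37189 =30/37189 = 0.00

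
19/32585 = 1/1715 = 0.00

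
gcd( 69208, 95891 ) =1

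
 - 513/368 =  - 2+223/368 = - 1.39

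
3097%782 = 751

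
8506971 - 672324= 7834647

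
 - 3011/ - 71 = 42 + 29/71 = 42.41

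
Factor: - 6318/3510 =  - 9/5 = - 3^2*  5^( - 1 ) 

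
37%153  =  37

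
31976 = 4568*7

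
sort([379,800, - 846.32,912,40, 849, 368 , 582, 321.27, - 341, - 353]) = [ - 846.32, - 353, - 341, 40,321.27,368, 379,582, 800 , 849,912]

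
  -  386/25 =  -16+14/25  =  - 15.44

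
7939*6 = 47634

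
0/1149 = 0= 0.00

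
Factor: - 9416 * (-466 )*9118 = 2^5*11^1*47^1*97^1*107^1*233^1 = 40008471008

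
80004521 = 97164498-17159977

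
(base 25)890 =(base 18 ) G25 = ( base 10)5225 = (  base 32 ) 539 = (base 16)1469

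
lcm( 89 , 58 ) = 5162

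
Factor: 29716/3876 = 23/3=3^( - 1)*23^1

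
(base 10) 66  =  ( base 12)56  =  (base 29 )28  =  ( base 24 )2i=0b1000010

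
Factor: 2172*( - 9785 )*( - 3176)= 2^5*3^1*5^1*19^1*103^1 * 181^1*397^1 = 67499591520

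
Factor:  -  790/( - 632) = 2^( - 2)*5^1=5/4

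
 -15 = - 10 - 5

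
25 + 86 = 111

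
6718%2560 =1598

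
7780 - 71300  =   - 63520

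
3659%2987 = 672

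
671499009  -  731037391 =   -  59538382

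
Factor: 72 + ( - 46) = 26 = 2^1* 13^1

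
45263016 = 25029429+20233587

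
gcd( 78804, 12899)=1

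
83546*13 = 1086098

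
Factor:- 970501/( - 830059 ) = 7^1*17^( - 1)*19^1*157^( - 1)*311^( - 1 ) * 7297^1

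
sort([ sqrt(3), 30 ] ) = [sqrt(3), 30]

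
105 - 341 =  - 236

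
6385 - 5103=1282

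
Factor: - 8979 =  - 3^1*41^1 *73^1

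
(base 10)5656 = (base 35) 4LL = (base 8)13030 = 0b1011000011000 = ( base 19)FCD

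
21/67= 21/67 = 0.31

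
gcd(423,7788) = 3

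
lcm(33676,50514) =101028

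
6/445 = 6/445 = 0.01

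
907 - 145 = 762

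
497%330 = 167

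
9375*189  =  1771875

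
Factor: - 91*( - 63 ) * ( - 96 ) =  - 550368 = - 2^5*3^3*7^2 * 13^1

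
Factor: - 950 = -2^1*5^2 * 19^1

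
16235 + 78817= 95052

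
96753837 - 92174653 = 4579184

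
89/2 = 44 + 1/2 = 44.50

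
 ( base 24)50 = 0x78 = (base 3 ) 11110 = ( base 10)120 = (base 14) 88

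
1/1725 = 1/1725 = 0.00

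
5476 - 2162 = 3314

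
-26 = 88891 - 88917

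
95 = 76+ 19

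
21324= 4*5331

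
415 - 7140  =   - 6725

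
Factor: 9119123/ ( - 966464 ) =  - 2^( - 6 )*13^1 * 17^1 * 15101^ (-1 )*41263^1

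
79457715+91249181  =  170706896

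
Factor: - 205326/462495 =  - 2^1*3^1*5^(-1)*17^1*61^1*2803^( - 1 ) = - 6222/14015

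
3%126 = 3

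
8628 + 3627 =12255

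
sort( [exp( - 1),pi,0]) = [ 0, exp( -1 ),  pi] 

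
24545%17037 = 7508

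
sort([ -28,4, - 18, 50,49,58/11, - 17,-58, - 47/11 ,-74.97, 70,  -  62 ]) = [ - 74.97, - 62, - 58 , - 28, - 18,-17, - 47/11,4,58/11, 49,50,70 ] 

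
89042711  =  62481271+26561440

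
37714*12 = 452568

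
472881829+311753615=784635444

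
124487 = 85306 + 39181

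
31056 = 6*5176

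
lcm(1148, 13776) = 13776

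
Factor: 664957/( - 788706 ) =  - 2^( - 1)*3^( - 2)*43^(-1)*73^1 * 1019^( -1)*9109^1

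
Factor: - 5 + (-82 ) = - 87  =  - 3^1 *29^1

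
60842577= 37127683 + 23714894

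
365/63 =5 + 50/63 =5.79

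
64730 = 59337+5393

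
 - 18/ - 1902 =3/317  =  0.01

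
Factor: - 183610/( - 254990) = 427/593 = 7^1*61^1 * 593^( - 1 )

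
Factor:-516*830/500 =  -2^1*3^1*5^(  -  2)*43^1*83^1 = - 21414/25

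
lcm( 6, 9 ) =18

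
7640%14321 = 7640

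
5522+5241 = 10763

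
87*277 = 24099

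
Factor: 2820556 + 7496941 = 10317497 =10317497^1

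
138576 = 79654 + 58922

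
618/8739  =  206/2913 = 0.07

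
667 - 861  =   - 194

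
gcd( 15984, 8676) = 36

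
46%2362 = 46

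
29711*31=921041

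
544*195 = 106080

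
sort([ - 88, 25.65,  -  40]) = [ - 88, - 40, 25.65]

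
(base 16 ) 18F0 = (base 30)72o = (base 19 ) HD0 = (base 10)6384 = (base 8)14360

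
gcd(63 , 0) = 63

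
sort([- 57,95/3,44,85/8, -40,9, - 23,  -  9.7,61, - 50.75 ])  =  [ - 57,- 50.75,  -  40,-23, - 9.7, 9,85/8,95/3,44, 61 ]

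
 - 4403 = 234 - 4637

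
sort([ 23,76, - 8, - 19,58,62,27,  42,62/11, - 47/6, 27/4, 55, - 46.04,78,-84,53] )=[ - 84,-46.04,-19, - 8, - 47/6, 62/11, 27/4, 23,27, 42,53 , 55, 58,62,76, 78] 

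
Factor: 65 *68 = 2^2*5^1*13^1 * 17^1 = 4420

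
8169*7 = 57183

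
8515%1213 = 24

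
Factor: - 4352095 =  - 5^1*11^1*53^1*1493^1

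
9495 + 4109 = 13604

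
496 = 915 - 419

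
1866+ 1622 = 3488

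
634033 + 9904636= 10538669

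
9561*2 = 19122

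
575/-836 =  - 575/836 = - 0.69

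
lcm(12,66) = 132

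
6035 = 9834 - 3799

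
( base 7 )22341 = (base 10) 5664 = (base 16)1620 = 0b1011000100000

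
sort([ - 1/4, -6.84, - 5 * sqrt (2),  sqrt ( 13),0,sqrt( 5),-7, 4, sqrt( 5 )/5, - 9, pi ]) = [ - 9,  -  5 * sqrt(2 ), - 7, - 6.84, - 1/4,0,sqrt( 5)/5, sqrt ( 5 ), pi , sqrt( 13), 4]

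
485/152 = 3 + 29/152 = 3.19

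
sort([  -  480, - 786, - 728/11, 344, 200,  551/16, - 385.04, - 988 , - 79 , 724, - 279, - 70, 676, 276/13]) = [ - 988, - 786, - 480, - 385.04, - 279, - 79, - 70,-728/11,276/13, 551/16,200, 344, 676,724]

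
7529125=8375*899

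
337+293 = 630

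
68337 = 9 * 7593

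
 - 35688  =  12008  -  47696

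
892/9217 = 892/9217 = 0.10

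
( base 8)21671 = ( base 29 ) apa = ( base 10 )9145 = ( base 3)110112201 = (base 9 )13481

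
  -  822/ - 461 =822/461 = 1.78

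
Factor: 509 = 509^1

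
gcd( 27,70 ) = 1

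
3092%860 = 512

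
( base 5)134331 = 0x15D7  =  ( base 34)4SF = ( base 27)7i2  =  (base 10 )5591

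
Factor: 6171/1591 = 3^1 * 11^2 * 17^1*37^( - 1 )*43^ ( - 1) 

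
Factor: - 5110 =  - 2^1*5^1*7^1 * 73^1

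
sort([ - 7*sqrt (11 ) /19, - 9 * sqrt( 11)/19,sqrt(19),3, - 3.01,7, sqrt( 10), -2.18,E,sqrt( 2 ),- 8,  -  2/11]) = [-8, - 3.01,-2.18, - 9*sqrt( 11)/19, - 7*sqrt( 11 )/19,  -  2/11,sqrt( 2),E,3,sqrt( 10) , sqrt(19 ),7] 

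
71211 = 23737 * 3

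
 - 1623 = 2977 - 4600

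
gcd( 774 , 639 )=9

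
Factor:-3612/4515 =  - 2^2*5^(  -  1) =-  4/5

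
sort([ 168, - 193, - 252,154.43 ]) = [ - 252, - 193, 154.43, 168] 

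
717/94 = 717/94 = 7.63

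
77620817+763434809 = 841055626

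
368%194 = 174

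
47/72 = 47/72  =  0.65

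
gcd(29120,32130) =70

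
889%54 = 25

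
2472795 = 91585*27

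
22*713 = 15686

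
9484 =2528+6956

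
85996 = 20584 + 65412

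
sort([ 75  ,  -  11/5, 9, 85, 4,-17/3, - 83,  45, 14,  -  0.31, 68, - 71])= [- 83, - 71,-17/3, - 11/5, - 0.31, 4, 9, 14, 45, 68,75, 85]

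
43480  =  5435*8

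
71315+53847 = 125162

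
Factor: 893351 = 893351^1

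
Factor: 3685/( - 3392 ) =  - 2^ ( - 6 )*5^1 * 11^1* 53^( - 1 )*67^1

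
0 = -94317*0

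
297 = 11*27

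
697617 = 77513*9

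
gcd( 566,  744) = 2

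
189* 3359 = 634851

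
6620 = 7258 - 638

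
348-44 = 304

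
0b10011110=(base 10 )158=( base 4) 2132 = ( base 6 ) 422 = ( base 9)185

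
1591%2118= 1591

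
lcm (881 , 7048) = 7048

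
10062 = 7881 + 2181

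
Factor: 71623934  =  2^1*37^1 * 103^1*9397^1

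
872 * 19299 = 16828728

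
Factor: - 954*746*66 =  - 46971144 = - 2^3*3^3*11^1 * 53^1*373^1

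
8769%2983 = 2803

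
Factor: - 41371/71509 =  - 11^1*43^ (  -  1 )*1663^( - 1)*3761^1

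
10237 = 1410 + 8827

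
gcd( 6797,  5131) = 7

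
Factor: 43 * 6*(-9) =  -2322 = -2^1*3^3*43^1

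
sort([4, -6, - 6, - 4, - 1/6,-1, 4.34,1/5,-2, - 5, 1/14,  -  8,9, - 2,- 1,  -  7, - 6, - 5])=[ - 8 , - 7, - 6, - 6,  -  6, - 5, - 5, - 4, - 2,-2,-1,-1 , - 1/6, 1/14, 1/5, 4 , 4.34, 9 ]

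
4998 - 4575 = 423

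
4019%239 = 195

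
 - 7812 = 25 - 7837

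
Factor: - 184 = -2^3  *  23^1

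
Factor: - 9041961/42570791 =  - 3^1*4787^(-1 )* 8893^( - 1 )* 3013987^1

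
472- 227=245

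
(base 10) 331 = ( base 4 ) 11023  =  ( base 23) e9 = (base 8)513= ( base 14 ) 199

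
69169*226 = 15632194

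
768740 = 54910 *14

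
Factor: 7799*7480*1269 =74029043880  =  2^3*3^3 * 5^1 *11^2*17^1*47^1 * 709^1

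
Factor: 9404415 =3^2* 5^1*103^1*2029^1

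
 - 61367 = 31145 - 92512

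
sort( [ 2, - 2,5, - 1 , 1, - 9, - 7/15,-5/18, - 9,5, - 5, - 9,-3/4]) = [- 9, - 9, -9, - 5, - 2, - 1,-3/4, - 7/15, - 5/18, 1 , 2,5 , 5]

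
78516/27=2908 = 2908.00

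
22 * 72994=1605868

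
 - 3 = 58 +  - 61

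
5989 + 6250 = 12239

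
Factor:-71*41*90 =-2^1*3^2*5^1*41^1*71^1= - 261990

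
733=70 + 663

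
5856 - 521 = 5335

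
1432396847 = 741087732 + 691309115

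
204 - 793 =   -  589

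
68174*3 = 204522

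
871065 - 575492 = 295573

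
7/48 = 7/48 = 0.15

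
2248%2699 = 2248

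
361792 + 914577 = 1276369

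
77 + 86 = 163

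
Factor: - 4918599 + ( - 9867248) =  - 14785847=- 139^1*106373^1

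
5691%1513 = 1152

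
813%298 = 217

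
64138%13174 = 11442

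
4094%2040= 14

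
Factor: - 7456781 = -241^1*30941^1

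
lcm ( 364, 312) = 2184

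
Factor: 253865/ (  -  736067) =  - 5^1*47^( - 1)*15661^( - 1)*50773^1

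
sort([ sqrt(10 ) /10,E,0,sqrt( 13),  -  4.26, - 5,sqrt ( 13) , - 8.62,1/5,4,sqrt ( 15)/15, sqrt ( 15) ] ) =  [ - 8.62, - 5, - 4.26,0,1/5,sqrt( 15 ) /15,sqrt(10 ) /10,E,  sqrt( 13),sqrt ( 13 ), sqrt(15),4]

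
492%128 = 108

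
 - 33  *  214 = - 7062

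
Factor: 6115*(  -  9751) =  -59627365 = - 5^1*7^2*199^1 * 1223^1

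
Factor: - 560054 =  - 2^1 * 11^1*25457^1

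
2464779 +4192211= 6656990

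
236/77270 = 118/38635 = 0.00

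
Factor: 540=2^2*3^3*5^1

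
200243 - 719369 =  - 519126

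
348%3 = 0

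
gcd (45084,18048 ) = 12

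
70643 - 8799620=-8728977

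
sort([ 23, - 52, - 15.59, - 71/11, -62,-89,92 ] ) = [ - 89, - 62, - 52, - 15.59, - 71/11, 23, 92 ] 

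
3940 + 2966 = 6906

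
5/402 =5/402 = 0.01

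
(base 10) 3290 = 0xCDA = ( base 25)56F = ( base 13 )1661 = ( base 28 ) 45e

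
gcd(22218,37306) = 46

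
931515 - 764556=166959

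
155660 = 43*3620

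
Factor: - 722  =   - 2^1*19^2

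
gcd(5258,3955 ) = 1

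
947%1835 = 947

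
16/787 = 16/787 =0.02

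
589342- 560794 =28548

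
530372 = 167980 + 362392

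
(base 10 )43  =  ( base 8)53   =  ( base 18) 27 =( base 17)29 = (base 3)1121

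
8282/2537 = 8282/2537 =3.26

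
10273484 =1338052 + 8935432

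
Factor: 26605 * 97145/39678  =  152031925/2334  =  2^ ( - 1) * 3^( - 1)*5^2 * 313^1*389^( - 1 )* 19429^1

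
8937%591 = 72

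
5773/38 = 5773/38 = 151.92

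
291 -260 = 31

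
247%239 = 8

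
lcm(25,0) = 0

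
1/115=1/115= 0.01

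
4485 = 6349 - 1864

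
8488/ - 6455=-8488/6455 = -1.31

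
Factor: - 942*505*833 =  - 2^1*3^1*5^1*7^2 * 17^1* 101^1*157^1 =- 396266430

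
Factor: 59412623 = 463^1*128321^1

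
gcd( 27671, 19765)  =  3953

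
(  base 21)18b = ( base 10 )620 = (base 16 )26C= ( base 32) jc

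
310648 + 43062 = 353710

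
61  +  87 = 148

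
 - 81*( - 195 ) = 15795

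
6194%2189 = 1816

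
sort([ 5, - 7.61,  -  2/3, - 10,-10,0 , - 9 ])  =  [ - 10,-10, - 9, -7.61,  -  2/3, 0,5 ]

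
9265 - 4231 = 5034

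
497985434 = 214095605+283889829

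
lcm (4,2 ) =4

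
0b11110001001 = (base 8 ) 3611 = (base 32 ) 1S9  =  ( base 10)1929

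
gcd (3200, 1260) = 20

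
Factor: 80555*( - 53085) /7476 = -2^( - 2) * 5^2*7^(-1)*89^( - 1)*3539^1*16111^1  =  - 1425420725/2492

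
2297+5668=7965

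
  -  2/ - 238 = 1/119 = 0.01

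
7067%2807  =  1453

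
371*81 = 30051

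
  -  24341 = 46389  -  70730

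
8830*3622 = 31982260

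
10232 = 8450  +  1782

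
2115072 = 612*3456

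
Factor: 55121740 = 2^2 * 5^1*181^1*15227^1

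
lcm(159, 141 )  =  7473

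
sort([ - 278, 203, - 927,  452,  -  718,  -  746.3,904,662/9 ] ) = [  -  927, - 746.3, - 718,- 278, 662/9,203, 452,904 ] 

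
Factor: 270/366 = 45/61 = 3^2*5^1*61^( - 1)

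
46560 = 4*11640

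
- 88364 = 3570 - 91934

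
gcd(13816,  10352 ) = 8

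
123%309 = 123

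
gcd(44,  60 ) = 4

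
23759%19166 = 4593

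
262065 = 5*52413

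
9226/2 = 4613 = 4613.00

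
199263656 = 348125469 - 148861813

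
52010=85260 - 33250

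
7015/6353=1 + 662/6353  =  1.10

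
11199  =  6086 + 5113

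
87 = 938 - 851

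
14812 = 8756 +6056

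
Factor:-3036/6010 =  - 1518/3005 = - 2^1 * 3^1 * 5^ ( - 1) * 11^1*23^1*601^( -1 ) 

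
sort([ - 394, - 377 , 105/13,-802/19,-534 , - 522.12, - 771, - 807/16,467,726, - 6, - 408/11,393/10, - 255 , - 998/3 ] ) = [ - 771,  -  534 , - 522.12, -394, - 377 , - 998/3,  -  255, - 807/16, - 802/19, - 408/11, - 6,105/13,393/10,467,726] 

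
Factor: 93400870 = 2^1*5^1*41^1 * 157^1* 1451^1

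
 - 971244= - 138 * 7038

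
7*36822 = 257754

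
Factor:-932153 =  - 932153^1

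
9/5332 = 9/5332 =0.00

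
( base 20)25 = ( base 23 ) 1M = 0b101101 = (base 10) 45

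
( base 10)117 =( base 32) 3L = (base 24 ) 4l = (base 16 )75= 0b1110101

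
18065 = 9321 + 8744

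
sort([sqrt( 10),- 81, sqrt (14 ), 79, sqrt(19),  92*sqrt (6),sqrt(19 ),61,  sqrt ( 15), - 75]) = [ - 81, - 75,sqrt(10 ),sqrt( 14)  ,  sqrt(15 ), sqrt (19 ),  sqrt(19 ) , 61, 79, 92*sqrt(6) ] 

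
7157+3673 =10830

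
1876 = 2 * 938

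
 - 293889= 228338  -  522227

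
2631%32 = 7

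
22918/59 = 388 + 26/59 = 388.44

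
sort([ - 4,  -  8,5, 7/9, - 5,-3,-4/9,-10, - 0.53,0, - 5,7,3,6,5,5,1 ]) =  [  -  10,  -  8,-5, - 5, - 4,-3,-0.53,-4/9,  0,7/9,1,3,5,5, 5,6,7] 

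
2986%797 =595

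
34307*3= 102921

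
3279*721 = 2364159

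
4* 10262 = 41048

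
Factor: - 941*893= - 19^1* 47^1*941^1 =- 840313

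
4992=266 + 4726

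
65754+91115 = 156869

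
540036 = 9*60004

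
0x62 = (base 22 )4a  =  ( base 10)98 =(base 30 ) 38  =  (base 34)2U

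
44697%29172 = 15525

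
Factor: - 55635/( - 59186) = 2^( - 1 )*3^1*5^1*101^( - 1)*293^( - 1)*3709^1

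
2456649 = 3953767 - 1497118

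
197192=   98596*2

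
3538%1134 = 136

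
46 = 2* 23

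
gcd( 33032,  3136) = 8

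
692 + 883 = 1575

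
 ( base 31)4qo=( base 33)49l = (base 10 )4674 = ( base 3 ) 20102010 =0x1242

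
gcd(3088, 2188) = 4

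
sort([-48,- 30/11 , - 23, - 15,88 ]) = [ - 48, - 23,-15, - 30/11, 88]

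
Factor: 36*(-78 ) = - 2^3*3^3*13^1 = - 2808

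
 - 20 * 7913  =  -158260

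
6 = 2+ 4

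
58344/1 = 58344 = 58344.00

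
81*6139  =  497259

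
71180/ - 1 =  - 71180/1 = - 71180.00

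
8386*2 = 16772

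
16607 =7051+9556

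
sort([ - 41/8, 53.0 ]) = [ - 41/8,53.0] 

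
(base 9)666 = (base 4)20202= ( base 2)1000100010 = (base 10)546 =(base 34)g2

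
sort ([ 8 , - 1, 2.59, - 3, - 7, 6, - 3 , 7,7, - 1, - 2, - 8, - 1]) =[ - 8, - 7,-3, - 3, - 2, - 1,- 1, - 1 , 2.59, 6, 7 , 7, 8] 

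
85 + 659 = 744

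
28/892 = 7/223 = 0.03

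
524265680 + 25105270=549370950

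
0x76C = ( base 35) 1ja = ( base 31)1U9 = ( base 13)b32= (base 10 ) 1900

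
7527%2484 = 75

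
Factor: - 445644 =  - 2^2*3^2 * 12379^1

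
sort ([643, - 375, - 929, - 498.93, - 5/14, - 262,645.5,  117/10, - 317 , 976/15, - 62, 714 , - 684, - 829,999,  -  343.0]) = [- 929 ,-829, - 684,-498.93  ,  -  375 ,-343.0, - 317, - 262, - 62, - 5/14,117/10, 976/15,643,645.5,714,999]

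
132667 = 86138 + 46529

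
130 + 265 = 395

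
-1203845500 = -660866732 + -542978768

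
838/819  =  838/819 = 1.02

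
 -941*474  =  -446034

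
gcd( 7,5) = 1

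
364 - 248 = 116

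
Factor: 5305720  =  2^3*5^1*7^2*2707^1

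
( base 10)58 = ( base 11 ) 53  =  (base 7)112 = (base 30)1S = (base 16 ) 3A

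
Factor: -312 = -2^3*3^1*13^1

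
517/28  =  18+ 13/28 = 18.46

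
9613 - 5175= 4438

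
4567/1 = 4567 = 4567.00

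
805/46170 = 161/9234 = 0.02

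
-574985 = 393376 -968361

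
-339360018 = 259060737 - 598420755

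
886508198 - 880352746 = 6155452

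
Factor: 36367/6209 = 7^( - 1)*41^1 = 41/7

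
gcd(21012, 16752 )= 12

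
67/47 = 1 + 20/47 = 1.43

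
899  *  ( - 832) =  - 747968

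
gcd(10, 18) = 2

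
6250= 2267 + 3983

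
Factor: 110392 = 2^3 * 13799^1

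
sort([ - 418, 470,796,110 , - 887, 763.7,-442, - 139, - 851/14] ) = [ - 887,- 442, - 418, - 139, - 851/14, 110 , 470, 763.7,796]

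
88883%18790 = 13723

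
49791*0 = 0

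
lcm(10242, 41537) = 747666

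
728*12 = 8736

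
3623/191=18 + 185/191=18.97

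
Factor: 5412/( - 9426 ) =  - 902/1571 =-2^1*11^1 * 41^1*1571^(  -  1) 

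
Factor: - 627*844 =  - 2^2 * 3^1*11^1*19^1*211^1 = - 529188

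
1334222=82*16271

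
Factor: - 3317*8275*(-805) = 5^3*7^1*23^1*31^1 * 107^1*331^1 = 22095780875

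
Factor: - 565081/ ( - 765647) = 11^1*23^( - 1 )* 47^1*1093^1*33289^ (  -  1)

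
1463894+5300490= 6764384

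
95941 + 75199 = 171140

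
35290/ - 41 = - 861 + 11/41 = - 860.73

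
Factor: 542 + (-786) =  - 244=- 2^2*61^1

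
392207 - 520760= - 128553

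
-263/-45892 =263/45892 = 0.01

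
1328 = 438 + 890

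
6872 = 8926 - 2054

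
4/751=4/751 = 0.01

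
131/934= 131/934 = 0.14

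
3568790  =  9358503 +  - 5789713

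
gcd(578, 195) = 1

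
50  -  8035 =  - 7985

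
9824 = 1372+8452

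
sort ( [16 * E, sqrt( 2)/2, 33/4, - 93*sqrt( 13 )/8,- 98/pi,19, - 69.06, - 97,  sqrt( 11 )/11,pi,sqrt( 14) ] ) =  [-97, - 69.06,-93* sqrt( 13 )/8, - 98/pi,sqrt (11 )/11,sqrt( 2)/2, pi,sqrt( 14 ),33/4,19, 16*E ]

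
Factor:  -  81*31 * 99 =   -  3^6 * 11^1*31^1 = - 248589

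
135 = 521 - 386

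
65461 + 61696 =127157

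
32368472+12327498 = 44695970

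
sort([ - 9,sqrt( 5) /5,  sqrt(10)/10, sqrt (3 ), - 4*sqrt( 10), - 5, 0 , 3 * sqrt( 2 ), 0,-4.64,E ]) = [ - 4*sqrt( 10) ,  -  9, - 5, - 4.64,0,0, sqrt (10 )/10,sqrt(5) /5,sqrt ( 3) , E,3*sqrt( 2)]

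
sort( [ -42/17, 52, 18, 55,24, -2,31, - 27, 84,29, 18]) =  [ - 27, - 42/17 , - 2,18, 18, 24, 29 , 31 , 52, 55,84]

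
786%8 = 2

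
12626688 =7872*1604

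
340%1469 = 340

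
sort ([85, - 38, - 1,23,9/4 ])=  [-38, - 1 , 9/4,23 , 85 ]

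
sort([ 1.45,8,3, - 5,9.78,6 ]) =[- 5, 1.45, 3,6,8 , 9.78]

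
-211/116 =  - 211/116 = - 1.82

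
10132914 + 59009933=69142847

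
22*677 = 14894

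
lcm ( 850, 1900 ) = 32300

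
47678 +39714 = 87392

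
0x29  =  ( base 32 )19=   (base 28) 1d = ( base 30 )1b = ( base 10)41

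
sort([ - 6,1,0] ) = [ - 6,0,  1]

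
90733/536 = 90733/536 = 169.28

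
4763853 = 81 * 58813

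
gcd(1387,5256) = 73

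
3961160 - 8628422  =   - 4667262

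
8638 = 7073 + 1565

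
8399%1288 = 671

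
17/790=17/790 = 0.02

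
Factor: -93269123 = -17^1*5486419^1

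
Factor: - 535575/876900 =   -  193/316 = -2^ (  -  2)*79^( - 1)*193^1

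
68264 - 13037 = 55227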